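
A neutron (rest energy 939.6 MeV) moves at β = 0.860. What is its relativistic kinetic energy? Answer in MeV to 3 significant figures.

K ≈ 902 MeV

γ = 1/√(1 − 0.860²) = 1.9597
K = (γ − 1)m₀c² = (1.9597 − 1) × 939.6 MeV = 0.95965 × 939.6 MeV = 902 MeV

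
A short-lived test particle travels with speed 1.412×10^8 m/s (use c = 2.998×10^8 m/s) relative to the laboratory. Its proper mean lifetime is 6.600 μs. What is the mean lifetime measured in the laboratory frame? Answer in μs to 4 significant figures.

β = v/c = 1.412×10^8 / 2.998×10^8 = 0.470981
γ = 1/√(1 − 0.470981²) = 1.13360
Time dilation: Δt = γτ₀ = 1.13360 × 6.600 μs = 7.482 μs

Δt ≈ 7.482 μs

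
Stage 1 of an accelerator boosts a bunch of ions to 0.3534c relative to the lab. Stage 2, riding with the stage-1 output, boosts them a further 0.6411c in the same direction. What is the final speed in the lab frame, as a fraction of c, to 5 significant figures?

Compose boost 2: (0.6411 + 0.3534)/(1 + 0.6411×0.3534) = 0.99450/1.226565 = 0.81080

u ≈ 0.81080c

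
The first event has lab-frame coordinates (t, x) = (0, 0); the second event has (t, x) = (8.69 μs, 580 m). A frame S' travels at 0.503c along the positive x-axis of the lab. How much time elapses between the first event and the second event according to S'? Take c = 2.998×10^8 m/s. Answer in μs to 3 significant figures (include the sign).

Δt' ≈ 8.93 μs

γ = 1/√(1 − 0.503²) = 1.1570
Δt' = γ(Δt − vΔx/c²) = 1.1570 × (8.69 μs − 0.503×580 m / (2.998×10^8 m/s))
= 1.1570 × (7.7169 μs) = 8.93 μs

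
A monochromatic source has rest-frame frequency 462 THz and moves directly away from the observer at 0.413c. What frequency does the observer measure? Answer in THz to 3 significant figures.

f_obs ≈ 298 THz

Relativistic Doppler: f_obs = f_src √((1−β)/(1+β))
= 462 × √(0.58700/1.4130) = 462 × 0.64454 = 298 THz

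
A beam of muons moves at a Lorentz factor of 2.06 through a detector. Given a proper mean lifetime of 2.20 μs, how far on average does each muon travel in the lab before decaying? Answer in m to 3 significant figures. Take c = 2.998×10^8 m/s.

β = √(1 − 1/γ²) = √(1 − 1/2.06²) = 0.87427
Dilated lifetime: Δt = γτ₀ = 2.06 × 2.20 μs = 4.5320 μs
d = vΔt = 0.87427c × 4.5320 μs = 2.6211×10^8 m/s × 4.5320×10^-6 s = 1190 m

d ≈ 1190 m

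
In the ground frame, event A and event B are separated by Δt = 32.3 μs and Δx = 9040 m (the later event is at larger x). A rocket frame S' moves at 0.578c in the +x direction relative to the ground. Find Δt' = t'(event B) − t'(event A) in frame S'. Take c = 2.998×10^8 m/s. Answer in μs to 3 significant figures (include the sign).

γ = 1/√(1 − 0.578²) = 1.2254
Δt' = γ(Δt − vΔx/c²) = 1.2254 × (32.3 μs − 0.578×9040 m / (2.998×10^8 m/s))
= 1.2254 × (14.871 μs) = 18.2 μs

Δt' ≈ 18.2 μs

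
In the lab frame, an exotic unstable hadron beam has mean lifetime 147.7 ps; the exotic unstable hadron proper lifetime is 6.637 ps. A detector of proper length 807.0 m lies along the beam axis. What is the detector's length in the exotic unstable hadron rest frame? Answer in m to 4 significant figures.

L ≈ 36.26 m

Time dilation ⇒ γ = Δt/τ₀ = 147.7/6.637 = 22.2540
Length contraction: L = L₀/γ = 807.0/22.2540 = 36.26 m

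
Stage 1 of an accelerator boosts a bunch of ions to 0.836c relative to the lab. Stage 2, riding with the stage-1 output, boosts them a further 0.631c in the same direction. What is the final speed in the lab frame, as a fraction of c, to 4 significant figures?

Compose boost 2: (0.631 + 0.836)/(1 + 0.631×0.836) = 1.467/1.52752 = 0.9604

u ≈ 0.9604c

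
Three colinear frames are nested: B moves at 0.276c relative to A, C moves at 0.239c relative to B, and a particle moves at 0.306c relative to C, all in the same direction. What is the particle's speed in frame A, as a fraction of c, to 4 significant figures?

u ≈ 0.6875c

Compose boost 2: (0.239 + 0.276)/(1 + 0.239×0.276) = 0.5150/1.06596 = 0.483131
Compose boost 3: (0.306 + 0.483131)/(1 + 0.306×0.483131) = 0.789131/1.14784 = 0.6875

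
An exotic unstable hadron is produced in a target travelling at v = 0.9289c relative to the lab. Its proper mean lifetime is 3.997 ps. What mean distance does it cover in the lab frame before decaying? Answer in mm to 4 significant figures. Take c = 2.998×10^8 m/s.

d ≈ 3.006 mm

γ = 1/√(1 − 0.9289²) = 2.70029
Dilated lifetime: Δt = γτ₀ = 2.70029 × 3.997 ps = 10.7931 ps
d = vΔt = 0.9289c × 10.7931 ps = 2.78484×10^8 m/s × 1.07931×10^-11 s = 3.006 mm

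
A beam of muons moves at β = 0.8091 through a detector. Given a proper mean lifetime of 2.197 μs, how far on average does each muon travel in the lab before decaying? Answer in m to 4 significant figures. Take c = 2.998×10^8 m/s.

d ≈ 906.8 m

γ = 1/√(1 − 0.8091²) = 1.70163
Dilated lifetime: Δt = γτ₀ = 1.70163 × 2.197 μs = 3.73849 μs
d = vΔt = 0.8091c × 3.73849 μs = 2.42568×10^8 m/s × 3.73849×10^-6 s = 906.8 m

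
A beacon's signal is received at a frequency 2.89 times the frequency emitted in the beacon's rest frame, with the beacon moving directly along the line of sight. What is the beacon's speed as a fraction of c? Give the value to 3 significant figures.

β ≈ 0.786

f_obs/f_src = √((1+β)/(1−β)) = 2.89  ⇒  (1+β)/(1−β) = 8.3521
β = |1 − D²|/(1 + D²) = |1 − 8.3521|/(1 + 8.3521) = 0.786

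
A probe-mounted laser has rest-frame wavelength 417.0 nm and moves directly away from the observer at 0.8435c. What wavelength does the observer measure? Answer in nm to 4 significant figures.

Relativistic Doppler: λ_obs = λ_src √((1+β)/(1−β))
= 417.0 × √(1.84350/0.156500) = 417.0 × 3.43214 = 1431 nm

λ_obs ≈ 1431 nm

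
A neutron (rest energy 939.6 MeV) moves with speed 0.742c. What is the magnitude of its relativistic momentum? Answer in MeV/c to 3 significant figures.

p ≈ 1040 MeV/c

γ = 1/√(1 − 0.742²) = 1.4916
p = γβm₀c = 1.4916 × 0.742 × 939.6 MeV/c = 1040 MeV/c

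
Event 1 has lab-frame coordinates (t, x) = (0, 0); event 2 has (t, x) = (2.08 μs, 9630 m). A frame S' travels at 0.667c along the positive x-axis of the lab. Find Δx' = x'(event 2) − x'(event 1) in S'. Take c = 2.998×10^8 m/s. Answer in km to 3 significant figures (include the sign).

Δx' ≈ 12.4 km

γ = 1/√(1 − 0.667²) = 1.3422
Δx' = γ(Δx − vΔt) = 1.3422 × (9630 m − 0.667×(2.998×10^8 m/s)×2.08×10^-6 s)
= 1.3422 × (9214.1 m) = 12.4 km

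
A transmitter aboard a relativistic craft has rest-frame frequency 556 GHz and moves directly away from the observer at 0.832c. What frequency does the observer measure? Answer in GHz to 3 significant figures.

Relativistic Doppler: f_obs = f_src √((1−β)/(1+β))
= 556 × √(0.16800/1.8320) = 556 × 0.30283 = 168 GHz

f_obs ≈ 168 GHz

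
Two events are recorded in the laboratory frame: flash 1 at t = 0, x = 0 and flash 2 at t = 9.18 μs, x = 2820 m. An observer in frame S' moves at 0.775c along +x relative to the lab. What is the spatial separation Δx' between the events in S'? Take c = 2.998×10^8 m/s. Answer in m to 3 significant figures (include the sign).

Δx' ≈ 1090 m

γ = 1/√(1 − 0.775²) = 1.5824
Δx' = γ(Δx − vΔt) = 1.5824 × (2820 m − 0.775×(2.998×10^8 m/s)×9.18×10^-6 s)
= 1.5824 × (687.07 m) = 1090 m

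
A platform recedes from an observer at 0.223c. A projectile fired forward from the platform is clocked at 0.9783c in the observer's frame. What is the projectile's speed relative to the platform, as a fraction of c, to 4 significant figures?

Inverse velocity addition: u' = (u − v)/(1 − uv/c²)
= (0.9783 − 0.223)/(1 − 0.9783×0.223) = 0.7553/0.781839 = 0.9661

u' ≈ 0.9661c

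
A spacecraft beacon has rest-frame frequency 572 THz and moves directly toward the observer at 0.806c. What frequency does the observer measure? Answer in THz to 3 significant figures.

f_obs ≈ 1750 THz

Relativistic Doppler: f_obs = f_src √((1+β)/(1−β))
= 572 × √(1.8060/0.19400) = 572 × 3.0511 = 1750 THz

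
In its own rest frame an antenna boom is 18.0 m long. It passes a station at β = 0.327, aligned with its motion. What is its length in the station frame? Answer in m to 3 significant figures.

L ≈ 17.0 m

γ = 1/√(1 − 0.327²) = 1.0582
Length contraction: L = L₀/γ = 18.0/1.0582 = 17.0 m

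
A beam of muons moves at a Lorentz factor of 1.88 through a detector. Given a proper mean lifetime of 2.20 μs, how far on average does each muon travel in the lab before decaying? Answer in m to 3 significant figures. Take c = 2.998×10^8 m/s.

β = √(1 − 1/γ²) = √(1 − 1/1.88²) = 0.84680
Dilated lifetime: Δt = γτ₀ = 1.88 × 2.20 μs = 4.1360 μs
d = vΔt = 0.84680c × 4.1360 μs = 2.5387×10^8 m/s × 4.1360×10^-6 s = 1050 m

d ≈ 1050 m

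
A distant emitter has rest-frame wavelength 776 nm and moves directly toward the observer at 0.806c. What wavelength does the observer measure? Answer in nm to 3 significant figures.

Relativistic Doppler: λ_obs = λ_src √((1−β)/(1+β))
= 776 × √(0.19400/1.8060) = 776 × 0.32775 = 254 nm

λ_obs ≈ 254 nm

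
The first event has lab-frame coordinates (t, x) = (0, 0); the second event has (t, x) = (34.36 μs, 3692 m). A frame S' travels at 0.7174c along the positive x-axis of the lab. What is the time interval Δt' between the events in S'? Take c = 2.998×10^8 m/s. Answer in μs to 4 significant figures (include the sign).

Δt' ≈ 36.64 μs

γ = 1/√(1 − 0.7174²) = 1.43542
Δt' = γ(Δt − vΔx/c²) = 1.43542 × (34.36 μs − 0.7174×3692 m / (2.998×10^8 m/s))
= 1.43542 × (25.5253 μs) = 36.64 μs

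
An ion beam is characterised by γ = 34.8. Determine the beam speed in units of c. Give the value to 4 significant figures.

β ≈ 0.9996

β = √(1 − 1/γ²) = √(1 − 1/34.8²) = √(0.999174) = 0.9996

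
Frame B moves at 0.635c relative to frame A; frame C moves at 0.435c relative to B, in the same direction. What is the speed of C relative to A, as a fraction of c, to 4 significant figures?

Compose boost 2: (0.435 + 0.635)/(1 + 0.435×0.635) = 1.070/1.27622 = 0.8384

u ≈ 0.8384c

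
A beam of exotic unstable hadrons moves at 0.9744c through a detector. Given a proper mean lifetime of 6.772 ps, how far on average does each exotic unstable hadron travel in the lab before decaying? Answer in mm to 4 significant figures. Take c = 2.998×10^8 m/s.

d ≈ 8.799 mm

γ = 1/√(1 − 0.9744²) = 4.44798
Dilated lifetime: Δt = γτ₀ = 4.44798 × 6.772 ps = 30.1217 ps
d = vΔt = 0.9744c × 30.1217 ps = 2.92125×10^8 m/s × 3.01217×10^-11 s = 8.799 mm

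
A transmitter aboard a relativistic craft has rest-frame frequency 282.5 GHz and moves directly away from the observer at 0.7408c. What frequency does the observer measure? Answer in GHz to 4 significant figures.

f_obs ≈ 109.0 GHz

Relativistic Doppler: f_obs = f_src √((1−β)/(1+β))
= 282.5 × √(0.259200/1.74080) = 282.5 × 0.385872 = 109.0 GHz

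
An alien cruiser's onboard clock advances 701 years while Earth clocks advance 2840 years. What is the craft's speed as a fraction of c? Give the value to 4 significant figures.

β ≈ 0.9691

γ = Δt/τ₀ = 2840/701 = 4.05136
β = √(1 − 1/γ²) = √(1 − 1/4.05136²) = 0.9691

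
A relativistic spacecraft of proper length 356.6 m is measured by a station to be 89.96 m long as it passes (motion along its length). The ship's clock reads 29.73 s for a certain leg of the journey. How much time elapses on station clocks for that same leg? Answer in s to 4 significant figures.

Δt ≈ 117.8 s

Length contraction ⇒ γ = L₀/L = 356.6/89.96 = 3.96398
Time dilation: Δt = γτ₀ = 3.96398 × 29.73 s = 117.8 s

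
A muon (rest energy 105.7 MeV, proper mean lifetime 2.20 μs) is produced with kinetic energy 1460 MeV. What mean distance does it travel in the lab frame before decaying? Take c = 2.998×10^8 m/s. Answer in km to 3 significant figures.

d ≈ 9.75 km

γ = 1 + K/(m₀c²) = 1 + 1460/105.7 = 14.813
β = √(1 − 1/γ²) = 0.99772
Dilated lifetime: γτ₀ = 14.813 × 2.20 μs = 32.588 μs
d = βc·γτ₀ = 0.99772 × (2.998×10^8 m/s) × 3.2588×10^-5 s = 9.75 km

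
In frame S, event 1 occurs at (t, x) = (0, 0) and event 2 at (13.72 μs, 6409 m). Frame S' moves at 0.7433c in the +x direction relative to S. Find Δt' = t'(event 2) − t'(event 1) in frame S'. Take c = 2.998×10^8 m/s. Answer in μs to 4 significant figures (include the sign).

γ = 1/√(1 − 0.7433²) = 1.49486
Δt' = γ(Δt − vΔx/c²) = 1.49486 × (13.72 μs − 0.7433×6409 m / (2.998×10^8 m/s))
= 1.49486 × (-2.16996 μs) = -3.244 μs

Δt' ≈ -3.244 μs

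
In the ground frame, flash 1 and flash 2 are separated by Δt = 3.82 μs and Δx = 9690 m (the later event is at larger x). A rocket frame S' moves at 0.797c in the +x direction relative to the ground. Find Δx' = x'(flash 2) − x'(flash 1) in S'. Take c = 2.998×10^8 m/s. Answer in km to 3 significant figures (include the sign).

Δx' ≈ 14.5 km

γ = 1/√(1 − 0.797²) = 1.6557
Δx' = γ(Δx − vΔt) = 1.6557 × (9690 m − 0.797×(2.998×10^8 m/s)×3.82×10^-6 s)
= 1.6557 × (8777.2 m) = 14.5 km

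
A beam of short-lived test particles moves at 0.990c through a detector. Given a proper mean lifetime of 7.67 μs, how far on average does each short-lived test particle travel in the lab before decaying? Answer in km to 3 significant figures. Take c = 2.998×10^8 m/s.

d ≈ 16.1 km

γ = 1/√(1 − 0.990²) = 7.0888
Dilated lifetime: Δt = γτ₀ = 7.0888 × 7.67 μs = 54.371 μs
d = vΔt = 0.990c × 54.371 μs = 2.9680×10^8 m/s × 5.4371×10^-5 s = 16.1 km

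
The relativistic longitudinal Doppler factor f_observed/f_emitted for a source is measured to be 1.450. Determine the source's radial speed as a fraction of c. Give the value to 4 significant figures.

f_obs/f_src = √((1+β)/(1−β)) = 1.450  ⇒  (1+β)/(1−β) = 2.10250
β = |1 − D²|/(1 + D²) = |1 − 2.10250|/(1 + 2.10250) = 0.3554

β ≈ 0.3554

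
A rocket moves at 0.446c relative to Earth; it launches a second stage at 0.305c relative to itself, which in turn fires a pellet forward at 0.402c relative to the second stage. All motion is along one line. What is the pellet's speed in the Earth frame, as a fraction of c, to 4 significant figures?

u ≈ 0.8399c

Compose boost 2: (0.305 + 0.446)/(1 + 0.305×0.446) = 0.7510/1.13603 = 0.661074
Compose boost 3: (0.402 + 0.661074)/(1 + 0.402×0.661074) = 1.06307/1.26575 = 0.8399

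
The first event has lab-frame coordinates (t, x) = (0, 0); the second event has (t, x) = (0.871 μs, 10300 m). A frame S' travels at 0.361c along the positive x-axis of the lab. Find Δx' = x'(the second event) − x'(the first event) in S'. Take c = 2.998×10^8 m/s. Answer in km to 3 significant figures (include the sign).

γ = 1/√(1 − 0.361²) = 1.0723
Δx' = γ(Δx − vΔt) = 1.0723 × (10300 m − 0.361×(2.998×10^8 m/s)×0.871×10^-6 s)
= 1.0723 × (10206 m) = 10.9 km

Δx' ≈ 10.9 km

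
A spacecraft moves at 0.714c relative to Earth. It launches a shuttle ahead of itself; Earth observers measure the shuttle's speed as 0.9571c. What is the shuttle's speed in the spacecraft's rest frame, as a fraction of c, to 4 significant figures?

u' ≈ 0.7678c

Inverse velocity addition: u' = (u − v)/(1 − uv/c²)
= (0.9571 − 0.714)/(1 − 0.9571×0.714) = 0.2431/0.316631 = 0.7678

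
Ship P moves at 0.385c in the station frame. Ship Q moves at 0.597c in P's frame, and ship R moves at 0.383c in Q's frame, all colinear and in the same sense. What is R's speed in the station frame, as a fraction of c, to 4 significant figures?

Compose boost 2: (0.597 + 0.385)/(1 + 0.597×0.385) = 0.9820/1.22985 = 0.798475
Compose boost 3: (0.383 + 0.798475)/(1 + 0.383×0.798475) = 1.18147/1.30582 = 0.9048

u ≈ 0.9048c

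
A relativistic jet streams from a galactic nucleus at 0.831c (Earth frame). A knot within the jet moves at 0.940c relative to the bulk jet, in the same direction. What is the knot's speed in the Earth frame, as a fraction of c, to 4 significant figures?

Relativistic velocity addition: u = (u' + v)/(1 + u'v/c²)
= (0.940 + 0.831)/(1 + 0.940×0.831) = 1.771/1.78114 = 0.9943

u ≈ 0.9943c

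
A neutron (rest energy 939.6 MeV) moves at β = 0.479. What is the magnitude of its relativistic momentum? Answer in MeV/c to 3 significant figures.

p ≈ 513 MeV/c

γ = 1/√(1 − 0.479²) = 1.1392
p = γβm₀c = 1.1392 × 0.479 × 939.6 MeV/c = 513 MeV/c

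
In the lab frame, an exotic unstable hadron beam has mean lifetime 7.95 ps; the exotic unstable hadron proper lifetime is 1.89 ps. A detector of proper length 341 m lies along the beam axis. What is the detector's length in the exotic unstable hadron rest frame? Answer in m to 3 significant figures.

L ≈ 81.1 m

Time dilation ⇒ γ = Δt/τ₀ = 7.95/1.89 = 4.2063
Length contraction: L = L₀/γ = 341/4.2063 = 81.1 m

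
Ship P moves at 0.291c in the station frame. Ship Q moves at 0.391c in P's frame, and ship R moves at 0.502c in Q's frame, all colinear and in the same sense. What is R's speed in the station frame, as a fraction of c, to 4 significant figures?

Compose boost 2: (0.391 + 0.291)/(1 + 0.391×0.291) = 0.6820/1.11378 = 0.612329
Compose boost 3: (0.502 + 0.612329)/(1 + 0.502×0.612329) = 1.11433/1.30739 = 0.8523

u ≈ 0.8523c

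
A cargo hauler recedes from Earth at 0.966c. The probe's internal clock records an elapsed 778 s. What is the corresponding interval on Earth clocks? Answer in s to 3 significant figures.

Δt ≈ 3010 s

γ = 1/√(1 − 0.966²) = 3.8678
Time dilation: Δt = γτ₀ = 3.8678 × 778 s = 3010 s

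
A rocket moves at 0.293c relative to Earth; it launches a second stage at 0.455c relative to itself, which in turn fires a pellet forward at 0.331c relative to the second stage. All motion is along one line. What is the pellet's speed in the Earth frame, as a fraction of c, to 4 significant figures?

u ≈ 0.8133c

Compose boost 2: (0.455 + 0.293)/(1 + 0.455×0.293) = 0.7480/1.13332 = 0.660011
Compose boost 3: (0.331 + 0.660011)/(1 + 0.331×0.660011) = 0.991011/1.21846 = 0.8133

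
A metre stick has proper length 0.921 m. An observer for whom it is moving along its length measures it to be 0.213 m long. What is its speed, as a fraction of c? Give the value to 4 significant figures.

γ = L₀/L = 0.921/0.213 = 4.32394
β = √(1 − 1/γ²) = 0.9729

β ≈ 0.9729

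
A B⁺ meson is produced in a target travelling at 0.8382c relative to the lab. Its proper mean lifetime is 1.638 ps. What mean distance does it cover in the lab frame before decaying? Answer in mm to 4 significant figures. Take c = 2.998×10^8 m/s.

d ≈ 0.7548 mm

γ = 1/√(1 − 0.8382²) = 1.83364
Dilated lifetime: Δt = γτ₀ = 1.83364 × 1.638 ps = 3.00350 ps
d = vΔt = 0.8382c × 3.00350 ps = 2.51292×10^8 m/s × 3.00350×10^-12 s = 0.7548 mm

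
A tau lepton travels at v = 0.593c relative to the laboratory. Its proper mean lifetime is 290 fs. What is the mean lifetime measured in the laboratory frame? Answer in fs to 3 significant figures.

Δt ≈ 360 fs

γ = 1/√(1 − 0.593²) = 1.2419
Time dilation: Δt = γτ₀ = 1.2419 × 290 fs = 360 fs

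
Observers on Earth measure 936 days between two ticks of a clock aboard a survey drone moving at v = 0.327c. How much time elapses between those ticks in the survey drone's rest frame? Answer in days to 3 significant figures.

τ₀ ≈ 885 days

γ = 1/√(1 − 0.327²) = 1.0582
Proper time: τ₀ = Δt/γ = 936/1.0582 = 885 days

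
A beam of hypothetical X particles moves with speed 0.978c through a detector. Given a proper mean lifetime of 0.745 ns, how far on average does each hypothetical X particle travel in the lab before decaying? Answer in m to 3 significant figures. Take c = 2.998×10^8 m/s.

d ≈ 1.05 m

γ = 1/√(1 − 0.978²) = 4.7938
Dilated lifetime: Δt = γτ₀ = 4.7938 × 0.745 ns = 3.5713 ns
d = vΔt = 0.978c × 3.5713 ns = 2.9320×10^8 m/s × 3.5713×10^-9 s = 1.05 m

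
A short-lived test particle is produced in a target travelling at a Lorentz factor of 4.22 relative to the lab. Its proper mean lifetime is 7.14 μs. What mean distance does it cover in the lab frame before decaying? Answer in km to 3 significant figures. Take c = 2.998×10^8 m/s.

β = √(1 − 1/γ²) = √(1 − 1/4.22²) = 0.97152
Dilated lifetime: Δt = γτ₀ = 4.22 × 7.14 μs = 30.131 μs
d = vΔt = 0.97152c × 30.131 μs = 2.9126×10^8 m/s × 3.0131×10^-5 s = 8.78 km

d ≈ 8.78 km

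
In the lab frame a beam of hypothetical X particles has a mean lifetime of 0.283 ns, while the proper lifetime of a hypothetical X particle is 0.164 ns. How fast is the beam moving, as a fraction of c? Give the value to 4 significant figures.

γ = Δt/τ₀ = 0.283/0.164 = 1.72561
β = √(1 − 1/γ²) = √(1 − 1/1.72561²) = 0.8150

β ≈ 0.8150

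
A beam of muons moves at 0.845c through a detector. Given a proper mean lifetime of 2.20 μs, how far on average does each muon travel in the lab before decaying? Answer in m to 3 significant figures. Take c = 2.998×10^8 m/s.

γ = 1/√(1 − 0.845²) = 1.8700
Dilated lifetime: Δt = γτ₀ = 1.8700 × 2.20 μs = 4.1139 μs
d = vΔt = 0.845c × 4.1139 μs = 2.5333×10^8 m/s × 4.1139×10^-6 s = 1040 m

d ≈ 1040 m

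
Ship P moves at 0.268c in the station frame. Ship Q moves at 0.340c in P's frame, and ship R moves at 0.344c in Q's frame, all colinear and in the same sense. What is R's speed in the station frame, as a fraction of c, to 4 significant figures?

Compose boost 2: (0.340 + 0.268)/(1 + 0.340×0.268) = 0.6080/1.09112 = 0.557226
Compose boost 3: (0.344 + 0.557226)/(1 + 0.344×0.557226) = 0.901226/1.19169 = 0.7563

u ≈ 0.7563c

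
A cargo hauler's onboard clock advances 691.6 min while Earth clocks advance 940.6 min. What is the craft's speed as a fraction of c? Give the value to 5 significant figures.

β ≈ 0.67777

γ = Δt/τ₀ = 940.6/691.6 = 1.360035
β = √(1 − 1/γ²) = √(1 − 1/1.360035²) = 0.67777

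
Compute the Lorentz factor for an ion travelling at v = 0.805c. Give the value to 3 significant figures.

γ ≈ 1.69

γ = 1/√(1 − β²) = 1/√(1 − 0.805²) = 1/√(0.35197) = 1.69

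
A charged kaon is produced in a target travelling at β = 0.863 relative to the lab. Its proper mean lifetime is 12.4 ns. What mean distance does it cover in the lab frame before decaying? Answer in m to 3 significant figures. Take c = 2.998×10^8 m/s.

d ≈ 6.35 m

γ = 1/√(1 − 0.863²) = 1.9794
Dilated lifetime: Δt = γτ₀ = 1.9794 × 12.4 ns = 24.545 ns
d = vΔt = 0.863c × 24.545 ns = 2.5873×10^8 m/s × 2.4545×10^-8 s = 6.35 m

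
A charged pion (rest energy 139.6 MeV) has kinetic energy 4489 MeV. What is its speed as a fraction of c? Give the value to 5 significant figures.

β ≈ 0.99955

γ = 1 + K/(m₀c²) = 1 + 4489/139.6 = 33.15616
β = √(1 − 1/γ²) = 0.99955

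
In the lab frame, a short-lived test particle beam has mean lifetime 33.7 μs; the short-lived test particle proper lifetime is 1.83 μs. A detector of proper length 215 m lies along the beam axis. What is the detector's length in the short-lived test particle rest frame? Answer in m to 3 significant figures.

Time dilation ⇒ γ = Δt/τ₀ = 33.7/1.83 = 18.415
Length contraction: L = L₀/γ = 215/18.415 = 11.7 m

L ≈ 11.7 m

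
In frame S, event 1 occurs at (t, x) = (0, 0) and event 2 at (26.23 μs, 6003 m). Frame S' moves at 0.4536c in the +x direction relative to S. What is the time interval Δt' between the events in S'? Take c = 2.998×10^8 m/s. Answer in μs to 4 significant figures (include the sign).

Δt' ≈ 19.24 μs

γ = 1/√(1 − 0.4536²) = 1.12208
Δt' = γ(Δt − vΔx/c²) = 1.12208 × (26.23 μs − 0.4536×6003 m / (2.998×10^8 m/s))
= 1.12208 × (17.1474 μs) = 19.24 μs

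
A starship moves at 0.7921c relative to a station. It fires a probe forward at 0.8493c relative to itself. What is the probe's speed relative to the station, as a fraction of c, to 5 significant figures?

Relativistic velocity addition: u = (u' + v)/(1 + u'v/c²)
= (0.8493 + 0.7921)/(1 + 0.8493×0.7921) = 1.6414/1.672731 = 0.98127

u ≈ 0.98127c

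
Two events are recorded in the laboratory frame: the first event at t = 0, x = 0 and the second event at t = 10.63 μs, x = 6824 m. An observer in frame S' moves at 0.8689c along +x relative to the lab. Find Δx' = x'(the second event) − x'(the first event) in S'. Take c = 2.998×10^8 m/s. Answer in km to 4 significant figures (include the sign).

Δx' ≈ 8.192 km

γ = 1/√(1 − 0.8689²) = 2.02025
Δx' = γ(Δx − vΔt) = 2.02025 × (6824 m − 0.8689×(2.998×10^8 m/s)×10.63×10^-6 s)
= 2.02025 × (4054.93 m) = 8.192 km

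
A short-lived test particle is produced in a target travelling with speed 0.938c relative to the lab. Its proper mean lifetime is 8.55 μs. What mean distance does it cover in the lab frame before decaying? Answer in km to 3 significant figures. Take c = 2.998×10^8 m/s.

d ≈ 6.94 km

γ = 1/√(1 − 0.938²) = 2.8849
Dilated lifetime: Δt = γτ₀ = 2.8849 × 8.55 μs = 24.666 μs
d = vΔt = 0.938c × 24.666 μs = 2.8121×10^8 m/s × 2.4666×10^-5 s = 6.94 km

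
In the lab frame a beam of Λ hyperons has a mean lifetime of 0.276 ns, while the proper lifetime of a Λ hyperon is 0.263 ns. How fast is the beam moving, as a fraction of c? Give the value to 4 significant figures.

β ≈ 0.3033

γ = Δt/τ₀ = 0.276/0.263 = 1.04943
β = √(1 − 1/γ²) = √(1 − 1/1.04943²) = 0.3033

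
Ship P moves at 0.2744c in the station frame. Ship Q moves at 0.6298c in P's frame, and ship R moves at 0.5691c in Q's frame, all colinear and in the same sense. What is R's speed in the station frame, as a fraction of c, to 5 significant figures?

u ≈ 0.93140c

Compose boost 2: (0.6298 + 0.2744)/(1 + 0.6298×0.2744) = 0.90420/1.172817 = 0.7709642
Compose boost 3: (0.5691 + 0.7709642)/(1 + 0.5691×0.7709642) = 1.340064/1.438756 = 0.93140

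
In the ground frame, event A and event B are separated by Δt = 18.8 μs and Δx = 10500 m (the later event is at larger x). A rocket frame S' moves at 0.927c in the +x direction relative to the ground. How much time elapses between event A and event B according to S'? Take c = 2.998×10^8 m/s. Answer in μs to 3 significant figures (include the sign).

Δt' ≈ -36.4 μs

γ = 1/√(1 − 0.927²) = 2.6662
Δt' = γ(Δt − vΔx/c²) = 2.6662 × (18.8 μs − 0.927×10500 m / (2.998×10^8 m/s))
= 2.6662 × (-13.667 μs) = -36.4 μs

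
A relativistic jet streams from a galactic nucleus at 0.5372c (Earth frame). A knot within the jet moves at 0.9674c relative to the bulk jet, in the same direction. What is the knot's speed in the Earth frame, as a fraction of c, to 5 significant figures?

u ≈ 0.99007c

Relativistic velocity addition: u = (u' + v)/(1 + u'v/c²)
= (0.9674 + 0.5372)/(1 + 0.9674×0.5372) = 1.5046/1.519687 = 0.99007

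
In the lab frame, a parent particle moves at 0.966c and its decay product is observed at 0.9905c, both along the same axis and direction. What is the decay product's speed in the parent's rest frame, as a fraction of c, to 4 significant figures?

u' ≈ 0.5674c

Inverse velocity addition: u' = (u − v)/(1 − uv/c²)
= (0.9905 − 0.966)/(1 − 0.9905×0.966) = 0.02450/0.0431770 = 0.5674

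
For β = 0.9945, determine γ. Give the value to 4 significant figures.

γ = 1/√(1 − β²) = 1/√(1 − 0.9945²) = 1/√(0.0109697) = 9.548

γ ≈ 9.548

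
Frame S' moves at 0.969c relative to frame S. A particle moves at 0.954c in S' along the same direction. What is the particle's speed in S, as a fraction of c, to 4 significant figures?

u ≈ 0.9993c

Relativistic velocity addition: u = (u' + v)/(1 + u'v/c²)
= (0.954 + 0.969)/(1 + 0.954×0.969) = 1.923/1.92443 = 0.9993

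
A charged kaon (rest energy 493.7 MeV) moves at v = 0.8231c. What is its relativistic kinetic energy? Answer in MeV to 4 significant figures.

γ = 1/√(1 − 0.8231²) = 1.76088
K = (γ − 1)m₀c² = (1.76088 − 1) × 493.7 MeV = 0.760884 × 493.7 MeV = 375.6 MeV

K ≈ 375.6 MeV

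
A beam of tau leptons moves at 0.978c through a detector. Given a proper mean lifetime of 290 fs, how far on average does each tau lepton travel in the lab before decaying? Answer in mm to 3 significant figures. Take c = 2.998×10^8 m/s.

d ≈ 0.408 mm

γ = 1/√(1 − 0.978²) = 4.7938
Dilated lifetime: Δt = γτ₀ = 4.7938 × 290 fs = 1390.2 fs
d = vΔt = 0.978c × 1390.2 fs = 2.9320×10^8 m/s × 1.3902×10^-12 s = 0.408 mm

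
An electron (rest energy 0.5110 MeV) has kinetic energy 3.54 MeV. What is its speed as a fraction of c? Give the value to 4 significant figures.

β ≈ 0.9920

γ = 1 + K/(m₀c²) = 1 + 3.54/0.5110 = 7.92759
β = √(1 − 1/γ²) = 0.9920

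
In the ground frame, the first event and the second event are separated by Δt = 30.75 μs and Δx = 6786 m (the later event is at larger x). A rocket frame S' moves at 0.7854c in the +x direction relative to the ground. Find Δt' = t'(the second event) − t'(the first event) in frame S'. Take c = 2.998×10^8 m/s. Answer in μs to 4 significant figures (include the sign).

Δt' ≈ 20.96 μs

γ = 1/√(1 − 0.7854²) = 1.61554
Δt' = γ(Δt − vΔx/c²) = 1.61554 × (30.75 μs − 0.7854×6786 m / (2.998×10^8 m/s))
= 1.61554 × (12.9724 μs) = 20.96 μs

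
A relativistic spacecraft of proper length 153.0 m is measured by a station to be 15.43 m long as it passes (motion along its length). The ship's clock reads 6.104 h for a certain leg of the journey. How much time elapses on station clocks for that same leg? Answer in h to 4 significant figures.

Δt ≈ 60.53 h

Length contraction ⇒ γ = L₀/L = 153.0/15.43 = 9.91575
Time dilation: Δt = γτ₀ = 9.91575 × 6.104 h = 60.53 h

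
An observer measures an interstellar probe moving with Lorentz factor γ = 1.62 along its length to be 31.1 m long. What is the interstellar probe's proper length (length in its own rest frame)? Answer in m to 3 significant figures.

L₀ ≈ 50.4 m

γ = 1.62 (given)
L₀ = γL = 1.62 × 31.1 = 50.4 m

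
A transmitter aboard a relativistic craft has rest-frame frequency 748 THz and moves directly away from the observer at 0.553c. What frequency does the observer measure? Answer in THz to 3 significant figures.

f_obs ≈ 401 THz

Relativistic Doppler: f_obs = f_src √((1−β)/(1+β))
= 748 × √(0.44700/1.5530) = 748 × 0.53650 = 401 THz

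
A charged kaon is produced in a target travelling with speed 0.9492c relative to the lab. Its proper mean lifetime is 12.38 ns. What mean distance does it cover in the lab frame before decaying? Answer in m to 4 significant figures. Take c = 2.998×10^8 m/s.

d ≈ 11.20 m

γ = 1/√(1 − 0.9492²) = 3.17790
Dilated lifetime: Δt = γτ₀ = 3.17790 × 12.38 ns = 39.3424 ns
d = vΔt = 0.9492c × 39.3424 ns = 2.84570×10^8 m/s × 3.93424×10^-8 s = 11.20 m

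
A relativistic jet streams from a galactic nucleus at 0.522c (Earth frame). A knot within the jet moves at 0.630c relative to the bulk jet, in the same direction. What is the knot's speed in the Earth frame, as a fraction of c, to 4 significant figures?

Relativistic velocity addition: u = (u' + v)/(1 + u'v/c²)
= (0.630 + 0.522)/(1 + 0.630×0.522) = 1.152/1.32886 = 0.8669

u ≈ 0.8669c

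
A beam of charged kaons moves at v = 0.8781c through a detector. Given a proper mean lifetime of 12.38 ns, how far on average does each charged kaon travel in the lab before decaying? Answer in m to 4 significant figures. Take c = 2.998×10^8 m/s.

d ≈ 6.811 m

γ = 1/√(1 − 0.8781²) = 2.08996
Dilated lifetime: Δt = γτ₀ = 2.08996 × 12.38 ns = 25.8738 ns
d = vΔt = 0.8781c × 25.8738 ns = 2.63254×10^8 m/s × 2.58738×10^-8 s = 6.811 m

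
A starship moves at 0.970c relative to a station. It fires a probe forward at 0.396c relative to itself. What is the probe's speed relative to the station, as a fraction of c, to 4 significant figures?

Relativistic velocity addition: u = (u' + v)/(1 + u'v/c²)
= (0.396 + 0.970)/(1 + 0.396×0.970) = 1.366/1.38412 = 0.9869

u ≈ 0.9869c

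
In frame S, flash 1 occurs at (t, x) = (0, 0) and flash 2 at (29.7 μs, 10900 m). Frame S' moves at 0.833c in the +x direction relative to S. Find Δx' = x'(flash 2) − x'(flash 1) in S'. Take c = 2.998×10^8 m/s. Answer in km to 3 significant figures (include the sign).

Δx' ≈ 6.30 km

γ = 1/√(1 − 0.833²) = 1.8074
Δx' = γ(Δx − vΔt) = 1.8074 × (10900 m − 0.833×(2.998×10^8 m/s)×29.7×10^-6 s)
= 1.8074 × (3482.9 m) = 6.30 km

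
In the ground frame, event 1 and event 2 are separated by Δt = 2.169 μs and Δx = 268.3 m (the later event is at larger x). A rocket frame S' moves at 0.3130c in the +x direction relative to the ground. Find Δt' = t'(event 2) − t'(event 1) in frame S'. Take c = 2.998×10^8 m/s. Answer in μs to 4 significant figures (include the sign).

Δt' ≈ 1.989 μs

γ = 1/√(1 − 0.3130²) = 1.05291
Δt' = γ(Δt − vΔx/c²) = 1.05291 × (2.169 μs − 0.3130×268.3 m / (2.998×10^8 m/s))
= 1.05291 × (1.88889 μs) = 1.989 μs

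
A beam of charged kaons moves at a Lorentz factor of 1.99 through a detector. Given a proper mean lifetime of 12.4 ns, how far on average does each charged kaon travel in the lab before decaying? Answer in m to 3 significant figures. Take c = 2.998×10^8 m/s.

β = √(1 − 1/γ²) = √(1 − 1/1.99²) = 0.86457
Dilated lifetime: Δt = γτ₀ = 1.99 × 12.4 ns = 24.676 ns
d = vΔt = 0.86457c × 24.676 ns = 2.5920×10^8 m/s × 2.4676×10^-8 s = 6.40 m

d ≈ 6.40 m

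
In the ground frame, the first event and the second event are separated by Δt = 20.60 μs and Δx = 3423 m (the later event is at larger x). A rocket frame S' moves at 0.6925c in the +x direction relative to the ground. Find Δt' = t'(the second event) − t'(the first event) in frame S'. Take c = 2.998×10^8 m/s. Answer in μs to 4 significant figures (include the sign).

γ = 1/√(1 − 0.6925²) = 1.38616
Δt' = γ(Δt − vΔx/c²) = 1.38616 × (20.60 μs − 0.6925×3423 m / (2.998×10^8 m/s))
= 1.38616 × (12.6933 μs) = 17.59 μs

Δt' ≈ 17.59 μs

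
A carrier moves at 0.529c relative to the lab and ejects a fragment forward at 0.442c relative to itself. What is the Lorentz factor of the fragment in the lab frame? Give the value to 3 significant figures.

γ ≈ 1.62

u_lab = (0.442 + 0.529)/(1 + 0.442×0.529) = 0.9710/1.23382 = 0.786988
γ = 1/√(1 − 0.786988²) = 1.62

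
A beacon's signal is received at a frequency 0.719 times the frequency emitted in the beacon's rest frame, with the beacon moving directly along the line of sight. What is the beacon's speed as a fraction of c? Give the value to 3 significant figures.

f_obs/f_src = √((1−β)/(1+β)) = 0.719  ⇒  (1−β)/(1+β) = 0.51696
β = |1 − D²|/(1 + D²) = |1 − 0.51696|/(1 + 0.51696) = 0.318

β ≈ 0.318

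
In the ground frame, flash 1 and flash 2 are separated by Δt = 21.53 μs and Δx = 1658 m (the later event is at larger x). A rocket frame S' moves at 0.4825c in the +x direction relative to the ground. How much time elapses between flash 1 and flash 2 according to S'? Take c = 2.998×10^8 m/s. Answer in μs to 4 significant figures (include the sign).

Δt' ≈ 21.53 μs

γ = 1/√(1 − 0.4825²) = 1.14169
Δt' = γ(Δt − vΔx/c²) = 1.14169 × (21.53 μs − 0.4825×1658 m / (2.998×10^8 m/s))
= 1.14169 × (18.8616 μs) = 21.53 μs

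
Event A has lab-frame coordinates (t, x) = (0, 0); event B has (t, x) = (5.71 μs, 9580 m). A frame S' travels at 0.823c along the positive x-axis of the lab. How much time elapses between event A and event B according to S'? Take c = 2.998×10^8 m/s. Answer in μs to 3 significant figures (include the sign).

Δt' ≈ -36.2 μs

γ = 1/√(1 − 0.823²) = 1.7604
Δt' = γ(Δt − vΔx/c²) = 1.7604 × (5.71 μs − 0.823×9580 m / (2.998×10^8 m/s))
= 1.7604 × (-20.589 μs) = -36.2 μs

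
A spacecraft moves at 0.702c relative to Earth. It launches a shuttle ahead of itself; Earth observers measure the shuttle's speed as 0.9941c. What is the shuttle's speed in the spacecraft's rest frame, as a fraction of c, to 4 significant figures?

u' ≈ 0.9668c

Inverse velocity addition: u' = (u − v)/(1 − uv/c²)
= (0.9941 − 0.702)/(1 − 0.9941×0.702) = 0.2921/0.302142 = 0.9668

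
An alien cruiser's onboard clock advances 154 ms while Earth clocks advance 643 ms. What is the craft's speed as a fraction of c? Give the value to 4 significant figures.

γ = Δt/τ₀ = 643/154 = 4.17532
β = √(1 − 1/γ²) = √(1 − 1/4.17532²) = 0.9709

β ≈ 0.9709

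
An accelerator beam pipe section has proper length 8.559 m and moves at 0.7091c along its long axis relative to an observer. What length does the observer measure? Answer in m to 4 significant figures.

L ≈ 6.035 m

γ = 1/√(1 − 0.7091²) = 1.41822
Length contraction: L = L₀/γ = 8.559/1.41822 = 6.035 m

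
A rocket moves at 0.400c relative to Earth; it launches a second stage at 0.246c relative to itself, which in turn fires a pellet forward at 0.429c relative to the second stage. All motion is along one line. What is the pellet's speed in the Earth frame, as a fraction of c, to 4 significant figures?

u ≈ 0.8122c

Compose boost 2: (0.246 + 0.400)/(1 + 0.246×0.400) = 0.6460/1.09840 = 0.588128
Compose boost 3: (0.429 + 0.588128)/(1 + 0.429×0.588128) = 1.01713/1.25231 = 0.8122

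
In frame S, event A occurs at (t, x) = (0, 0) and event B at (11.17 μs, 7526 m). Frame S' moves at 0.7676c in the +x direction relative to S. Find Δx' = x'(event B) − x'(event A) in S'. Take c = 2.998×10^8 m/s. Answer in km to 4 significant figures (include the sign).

γ = 1/√(1 − 0.7676²) = 1.56023
Δx' = γ(Δx − vΔt) = 1.56023 × (7526 m − 0.7676×(2.998×10^8 m/s)×11.17×10^-6 s)
= 1.56023 × (4955.49 m) = 7.732 km

Δx' ≈ 7.732 km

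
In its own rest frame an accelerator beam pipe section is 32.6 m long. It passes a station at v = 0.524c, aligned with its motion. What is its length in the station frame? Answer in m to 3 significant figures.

L ≈ 27.8 m

γ = 1/√(1 − 0.524²) = 1.1741
Length contraction: L = L₀/γ = 32.6/1.1741 = 27.8 m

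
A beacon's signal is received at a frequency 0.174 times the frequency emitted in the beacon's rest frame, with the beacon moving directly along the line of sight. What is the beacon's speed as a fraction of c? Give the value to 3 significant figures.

β ≈ 0.941

f_obs/f_src = √((1−β)/(1+β)) = 0.174  ⇒  (1−β)/(1+β) = 0.030276
β = |1 − D²|/(1 + D²) = |1 − 0.030276|/(1 + 0.030276) = 0.941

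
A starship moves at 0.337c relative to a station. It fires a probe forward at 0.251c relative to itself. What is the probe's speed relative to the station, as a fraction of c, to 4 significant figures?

Relativistic velocity addition: u = (u' + v)/(1 + u'v/c²)
= (0.251 + 0.337)/(1 + 0.251×0.337) = 0.5880/1.08459 = 0.5421

u ≈ 0.5421c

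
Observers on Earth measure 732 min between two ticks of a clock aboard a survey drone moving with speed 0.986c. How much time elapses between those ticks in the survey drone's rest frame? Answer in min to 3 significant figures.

γ = 1/√(1 − 0.986²) = 5.9972
Proper time: τ₀ = Δt/γ = 732/5.9972 = 122 min

τ₀ ≈ 122 min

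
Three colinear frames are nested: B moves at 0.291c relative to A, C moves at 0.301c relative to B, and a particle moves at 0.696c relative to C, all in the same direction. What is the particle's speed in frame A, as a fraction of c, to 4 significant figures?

Compose boost 2: (0.301 + 0.291)/(1 + 0.301×0.291) = 0.5920/1.08759 = 0.544322
Compose boost 3: (0.696 + 0.544322)/(1 + 0.696×0.544322) = 1.24032/1.37885 = 0.8995

u ≈ 0.8995c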